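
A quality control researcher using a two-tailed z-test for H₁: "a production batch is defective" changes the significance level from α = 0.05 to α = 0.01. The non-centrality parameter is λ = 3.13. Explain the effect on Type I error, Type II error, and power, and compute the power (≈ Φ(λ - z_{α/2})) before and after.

Decreasing α from 0.05 to 0.01:
• Type I error rate decreases (α is the Type I rate by definition).
• Critical value moves from z_{α/2} = 1.96 to 2.576, so power = Φ(λ - z_{α/2}) goes from Φ(3.13 - 1.96) = 0.879 to Φ(3.13 - 2.576) = 0.71.
• Type II error rate β = 1 - power therefore increases (0.121 → 0.29).
Appropriate when false positives are costly — here, scrapping a good batch — wasted material and cost for no reason.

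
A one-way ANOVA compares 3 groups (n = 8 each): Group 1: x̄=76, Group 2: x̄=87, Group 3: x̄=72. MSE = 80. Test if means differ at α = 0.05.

Grand mean = 78.33. SS_between = 965.33, MS_between = 482.67. F = 6.033, F_crit ≈ 3.467. Reject H₀.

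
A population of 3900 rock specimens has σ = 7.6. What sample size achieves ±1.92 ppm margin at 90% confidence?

Without FPC: n₀ = (1.645×7.6/1.92)² = 42.399. With FPC: n = n₀N/(n₀+N-1) = 42.0 → n = 42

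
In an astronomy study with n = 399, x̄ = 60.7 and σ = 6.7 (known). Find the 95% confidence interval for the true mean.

CI = x̄ ± z*(σ/√n) = 60.7 ± 1.96(6.7/√399) = 60.7 ± 0.66 = (60.04, 61.36)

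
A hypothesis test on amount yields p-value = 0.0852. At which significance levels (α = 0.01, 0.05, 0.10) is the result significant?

p = 0.0852. Significant at: α = 0.1.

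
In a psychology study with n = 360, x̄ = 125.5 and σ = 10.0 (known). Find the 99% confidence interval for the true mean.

CI = x̄ ± z*(σ/√n) = 125.5 ± 2.576(10.0/√360) = 125.5 ± 1.36 = (124.14, 126.86)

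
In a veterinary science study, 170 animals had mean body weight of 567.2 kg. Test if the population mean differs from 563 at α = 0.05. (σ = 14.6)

z = (x̄ - μ₀)/(σ/√n) = (567.2 - 563)/(14.6/√170) = 3.751. Critical value: ±1.96. Since |3.751| > 1.96, Reject H₀.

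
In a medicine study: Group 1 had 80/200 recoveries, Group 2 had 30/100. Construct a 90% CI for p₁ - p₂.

p̂₁ = 0.4, p̂₂ = 0.3. Difference = 0.1. CI = (0.006, 0.194)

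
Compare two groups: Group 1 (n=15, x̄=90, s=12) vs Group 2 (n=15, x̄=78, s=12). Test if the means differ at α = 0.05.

Pooled sp = 12.0. t = 2.739, df = 28. Critical t = ±2.048. Reject H₀.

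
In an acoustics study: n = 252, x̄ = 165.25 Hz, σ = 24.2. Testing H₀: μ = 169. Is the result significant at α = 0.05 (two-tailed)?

z = (165.25 - 169)/(24.2/√252) = -2.46. Since |z| > 1.96, significant at α = 0.05.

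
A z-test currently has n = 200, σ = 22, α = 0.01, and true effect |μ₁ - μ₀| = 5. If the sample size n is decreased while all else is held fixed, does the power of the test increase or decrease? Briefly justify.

Power decreases: a smaller n inflates the standard error σ/√n, pulling the sampling distribution under H₁ back toward the critical value.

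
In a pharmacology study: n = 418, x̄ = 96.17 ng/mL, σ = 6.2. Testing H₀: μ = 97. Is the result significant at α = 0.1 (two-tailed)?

z = (96.17 - 97)/(6.2/√418) = -2.737. Since |z| > 1.645, significant at α = 0.1.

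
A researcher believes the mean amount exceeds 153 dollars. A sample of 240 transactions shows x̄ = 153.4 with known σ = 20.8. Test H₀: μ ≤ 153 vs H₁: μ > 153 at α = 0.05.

z = 0.298. Critical value: 1.645. Fail to reject H₀.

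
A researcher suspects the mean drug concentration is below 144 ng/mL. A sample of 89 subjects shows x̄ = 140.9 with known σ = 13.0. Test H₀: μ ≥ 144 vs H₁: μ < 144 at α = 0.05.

z = -2.25. Critical value: -1.645. Reject H₀.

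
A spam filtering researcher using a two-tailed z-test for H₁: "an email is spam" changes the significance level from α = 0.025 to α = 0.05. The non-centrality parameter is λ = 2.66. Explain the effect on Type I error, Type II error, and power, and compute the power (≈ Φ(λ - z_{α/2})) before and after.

Increasing α from 0.025 to 0.05:
• Type I error rate increases (α is the Type I rate by definition).
• Critical value moves from z_{α/2} = 2.241 to 1.96, so power = Φ(λ - z_{α/2}) goes from Φ(2.66 - 2.241) = 0.662 to Φ(2.66 - 1.96) = 0.758.
• Type II error rate β = 1 - power therefore decreases (0.338 → 0.242).
Appropriate when false negatives are costly — here, a spam email lands in the inbox.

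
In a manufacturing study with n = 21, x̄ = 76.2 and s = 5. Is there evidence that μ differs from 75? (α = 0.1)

t = (x̄ - μ₀)/(s/√n) = (76.2 - 75)/(5/√21) = 1.1. df = 20, critical t = ±1.725. Fail to reject H₀.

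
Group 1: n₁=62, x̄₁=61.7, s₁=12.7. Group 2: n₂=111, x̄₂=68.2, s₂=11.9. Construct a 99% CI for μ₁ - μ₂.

Difference = -6.5. SE = √(12.7²/62 + 11.9²/111) = 1.969. CI = (-11.57, -1.43)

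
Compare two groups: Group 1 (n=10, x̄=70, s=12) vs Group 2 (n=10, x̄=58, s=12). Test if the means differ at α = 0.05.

Pooled sp = 12.0. t = 2.236, df = 18. Critical t = ±2.101. Reject H₀.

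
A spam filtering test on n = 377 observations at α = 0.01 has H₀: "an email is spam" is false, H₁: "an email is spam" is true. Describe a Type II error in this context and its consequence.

Type II error: failing to reject H₀ when it is false — concluding that an email is spam is not supported when in fact it is. Consequence: a spam email lands in the inbox.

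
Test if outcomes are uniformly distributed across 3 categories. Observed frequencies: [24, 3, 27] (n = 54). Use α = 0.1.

Expected = 18 each. χ² = Σ(O-E)²/E = 19.0. df = 2, critical value = 4.605. Reject H₀.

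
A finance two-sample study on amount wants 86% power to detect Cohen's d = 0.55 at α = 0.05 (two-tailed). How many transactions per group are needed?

z_{α/2} = 1.96, z_β = Φ⁻¹(0.86) = 1.08. For medium effect (d = 0.55): n per group = 2(z_{α/2} + z_β)²/d² = 2(1.96 + 1.08)²/0.55² = 61.1 → 62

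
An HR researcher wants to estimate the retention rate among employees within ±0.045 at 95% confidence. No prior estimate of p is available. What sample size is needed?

Conservative approach: use p = 0.5 (maximizes p(1-p) = 0.25). n = z²(0.25)/E² = 1.96²×0.25/0.045² = 474.3 → n = 475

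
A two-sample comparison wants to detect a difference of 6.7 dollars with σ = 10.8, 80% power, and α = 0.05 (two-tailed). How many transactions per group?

n per group = 2(z_α/2 + z_β)²σ²/d² = 2×(1.96 + 0.84)²×10.8²/6.7² = 40.7 → n = 41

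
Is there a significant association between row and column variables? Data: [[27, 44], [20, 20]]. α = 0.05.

χ² = 1.502. df = 1, critical = 3.841. Fail to reject H₀. No evidence of dependence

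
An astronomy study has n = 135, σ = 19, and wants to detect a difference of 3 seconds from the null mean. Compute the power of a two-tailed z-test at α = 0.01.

SE = σ/√n = 19/√135 = 1.635. Non-centrality λ = d/SE = 3/1.635 = 1.835. Power ≈ Φ(λ - z_{α/2}) = Φ(1.835 - 2.576) = Φ(-0.741) = 0.229.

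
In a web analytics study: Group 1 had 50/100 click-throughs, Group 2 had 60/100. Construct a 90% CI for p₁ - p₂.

p̂₁ = 0.5, p̂₂ = 0.6. Difference = -0.1. CI = (-0.215, 0.015)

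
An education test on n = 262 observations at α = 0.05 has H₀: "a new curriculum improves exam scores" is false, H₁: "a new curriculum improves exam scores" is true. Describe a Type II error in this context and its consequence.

Type II error: failing to reject H₀ when it is false — concluding that a new curriculum improves exam scores is not supported when in fact it is. Consequence: keeping the old curriculum when the new one would have helped students.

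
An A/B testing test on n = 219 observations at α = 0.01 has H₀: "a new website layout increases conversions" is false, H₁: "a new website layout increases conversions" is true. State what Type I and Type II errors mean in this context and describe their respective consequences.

Type I (false positive): concluding that a new website layout increases conversions when it is not — rolling out a layout that doesn't actually help — wasted engineering effort. Type II (false negative): failing to conclude that a new website layout increases conversions when it is — discarding a layout that would have improved conversions — lost revenue. Which is costlier depends on domain priorities and is a judgement call rather than a statistical fact.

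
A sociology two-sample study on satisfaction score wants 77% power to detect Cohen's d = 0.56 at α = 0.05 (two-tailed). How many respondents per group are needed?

z_{α/2} = 1.96, z_β = Φ⁻¹(0.77) = 0.739. For medium effect (d = 0.56): n per group = 2(z_{α/2} + z_β)²/d² = 2(1.96 + 0.739)²/0.56² = 46.5 → 47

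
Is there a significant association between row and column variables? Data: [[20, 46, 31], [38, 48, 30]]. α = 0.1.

χ² = 3.982. df = 2, critical = 4.605. Fail to reject H₀. No evidence of dependence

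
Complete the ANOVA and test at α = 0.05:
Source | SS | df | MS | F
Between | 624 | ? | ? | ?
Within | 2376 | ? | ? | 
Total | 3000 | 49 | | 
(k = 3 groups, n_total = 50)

df_between = 2, df_within = 47. MS_between = 312.0, MS_within = 50.55. F = 6.172, F_crit ≈ 3.195. Reject H₀.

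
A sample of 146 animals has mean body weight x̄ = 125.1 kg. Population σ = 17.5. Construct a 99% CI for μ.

CI = x̄ ± z*(σ/√n) = 125.1 ± 2.576(17.5/√146) = 125.1 ± 3.73 = (121.37, 128.83)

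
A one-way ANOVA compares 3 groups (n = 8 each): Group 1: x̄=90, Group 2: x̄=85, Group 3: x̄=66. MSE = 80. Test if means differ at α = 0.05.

Grand mean = 80.33. SS_between = 2565.33, MS_between = 1282.67. F = 16.033, F_crit ≈ 3.467. Reject H₀.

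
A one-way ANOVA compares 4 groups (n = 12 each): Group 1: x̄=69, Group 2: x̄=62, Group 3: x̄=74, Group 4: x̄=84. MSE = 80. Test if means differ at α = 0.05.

Grand mean = 72.25. SS_between = 3081.0, MS_between = 1027.0. F = 12.838, F_crit ≈ 2.816. Reject H₀.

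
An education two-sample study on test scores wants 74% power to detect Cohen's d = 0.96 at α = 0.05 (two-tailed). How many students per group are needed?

z_{α/2} = 1.96, z_β = Φ⁻¹(0.74) = 0.643. For large effect (d = 0.96): n per group = 2(z_{α/2} + z_β)²/d² = 2(1.96 + 0.643)²/0.96² = 14.7 → 15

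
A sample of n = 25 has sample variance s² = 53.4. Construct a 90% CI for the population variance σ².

df = 24. χ²_{0.05} = 36.415, χ²_{0.95} = 13.848. CI for σ² = ((n-1)s²/χ²_{α/2}, (n-1)s²/χ²_{1-α/2}) = (24·53.4/36.415, 24·53.4/13.848) = (35.19, 92.55)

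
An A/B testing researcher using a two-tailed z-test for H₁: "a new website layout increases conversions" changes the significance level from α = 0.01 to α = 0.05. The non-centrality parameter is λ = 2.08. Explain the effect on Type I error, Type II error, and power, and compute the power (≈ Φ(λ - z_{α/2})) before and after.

Increasing α from 0.01 to 0.05:
• Type I error rate increases (α is the Type I rate by definition).
• Critical value moves from z_{α/2} = 2.576 to 1.96, so power = Φ(λ - z_{α/2}) goes from Φ(2.08 - 2.576) = 0.31 to Φ(2.08 - 1.96) = 0.548.
• Type II error rate β = 1 - power therefore decreases (0.69 → 0.452).
Appropriate when false negatives are costly — here, discarding a layout that would have improved conversions — lost revenue.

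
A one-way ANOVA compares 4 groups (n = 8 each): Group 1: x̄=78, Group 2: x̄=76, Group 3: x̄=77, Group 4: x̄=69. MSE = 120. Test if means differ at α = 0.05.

Grand mean = 75.0. SS_between = 400.0, MS_between = 133.33. F = 1.111, F_crit ≈ 2.947. Fail to reject H₀.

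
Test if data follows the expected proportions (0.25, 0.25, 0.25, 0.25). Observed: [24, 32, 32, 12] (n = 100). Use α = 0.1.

Expected: [25.0, 25.0, 25.0, 25.0]. χ² = 10.72. df = 3, critical = 6.251. Reject H₀.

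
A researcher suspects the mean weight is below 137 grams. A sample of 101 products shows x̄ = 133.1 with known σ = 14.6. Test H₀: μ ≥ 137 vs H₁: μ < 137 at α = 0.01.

z = -2.685. Critical value: -2.33. Reject H₀.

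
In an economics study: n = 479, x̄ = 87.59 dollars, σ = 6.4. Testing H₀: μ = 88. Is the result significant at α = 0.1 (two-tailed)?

z = (87.59 - 88)/(6.4/√479) = -1.402. Since |z| ≤ 1.645, not significant at α = 0.1.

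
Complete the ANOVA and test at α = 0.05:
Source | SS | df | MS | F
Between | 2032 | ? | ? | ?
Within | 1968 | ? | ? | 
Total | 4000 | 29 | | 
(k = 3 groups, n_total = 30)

df_between = 2, df_within = 27. MS_between = 1016.0, MS_within = 72.89. F = 13.939, F_crit ≈ 3.354. Reject H₀.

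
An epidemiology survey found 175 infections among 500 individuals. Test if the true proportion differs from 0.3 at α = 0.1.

p̂ = 0.35, p₀ = 0.3. z = (p̂ - p₀)/√(p₀(1-p₀)/n) = 2.44. Critical: ±1.645. Reject H₀.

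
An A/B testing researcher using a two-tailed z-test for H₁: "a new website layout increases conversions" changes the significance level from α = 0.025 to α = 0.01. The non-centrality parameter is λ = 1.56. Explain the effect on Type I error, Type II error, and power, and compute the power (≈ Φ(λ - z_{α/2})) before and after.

Decreasing α from 0.025 to 0.01:
• Type I error rate decreases (α is the Type I rate by definition).
• Critical value moves from z_{α/2} = 2.241 to 2.576, so power = Φ(λ - z_{α/2}) goes from Φ(1.56 - 2.241) = 0.248 to Φ(1.56 - 2.576) = 0.155.
• Type II error rate β = 1 - power therefore increases (0.752 → 0.845).
Appropriate when false positives are costly — here, rolling out a layout that doesn't actually help — wasted engineering effort.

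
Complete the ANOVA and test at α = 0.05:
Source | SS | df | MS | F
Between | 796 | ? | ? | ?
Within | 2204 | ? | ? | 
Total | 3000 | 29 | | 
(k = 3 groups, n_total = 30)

df_between = 2, df_within = 27. MS_between = 398.0, MS_within = 81.63. F = 4.876, F_crit ≈ 3.354. Reject H₀.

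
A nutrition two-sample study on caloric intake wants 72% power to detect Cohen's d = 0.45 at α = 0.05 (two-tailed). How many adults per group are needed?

z_{α/2} = 1.96, z_β = Φ⁻¹(0.72) = 0.583. For small effect (d = 0.45): n per group = 2(z_{α/2} + z_β)²/d² = 2(1.96 + 0.583)²/0.45² = 63.9 → 64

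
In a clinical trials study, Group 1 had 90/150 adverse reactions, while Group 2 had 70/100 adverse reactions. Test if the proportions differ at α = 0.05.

p̂₁ = 0.6, p̂₂ = 0.7, pooled p̂ = 0.64. z = -1.614. Critical: ±1.96. Fail to reject H₀.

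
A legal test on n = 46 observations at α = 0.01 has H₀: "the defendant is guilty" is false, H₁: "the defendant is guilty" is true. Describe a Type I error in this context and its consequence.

Type I error: rejecting H₀ when it is true — concluding that the defendant is guilty when in fact it is not. Consequence: convicting an innocent person.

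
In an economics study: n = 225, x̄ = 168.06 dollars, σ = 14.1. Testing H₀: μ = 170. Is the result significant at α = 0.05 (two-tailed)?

z = (168.06 - 170)/(14.1/√225) = -2.064. Since |z| > 1.96, significant at α = 0.05.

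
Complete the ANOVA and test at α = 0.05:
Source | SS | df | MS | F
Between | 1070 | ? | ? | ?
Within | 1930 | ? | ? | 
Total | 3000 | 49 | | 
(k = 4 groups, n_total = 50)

df_between = 3, df_within = 46. MS_between = 356.67, MS_within = 41.96. F = 8.501, F_crit ≈ 2.807. Reject H₀.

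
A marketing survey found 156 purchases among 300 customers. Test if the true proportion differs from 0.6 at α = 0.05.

p̂ = 0.52, p₀ = 0.6. z = (p̂ - p₀)/√(p₀(1-p₀)/n) = -2.828. Critical: ±1.96. Reject H₀.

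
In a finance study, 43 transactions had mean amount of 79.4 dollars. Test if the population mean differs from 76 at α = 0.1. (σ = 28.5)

z = (x̄ - μ₀)/(σ/√n) = (79.4 - 76)/(28.5/√43) = 0.782. Critical value: ±1.645. Since |0.782| ≤ 1.645, Fail to reject H₀.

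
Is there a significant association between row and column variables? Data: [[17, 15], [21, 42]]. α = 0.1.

χ² = 3.464. df = 1, critical = 2.706. Reject H₀. Variables are dependent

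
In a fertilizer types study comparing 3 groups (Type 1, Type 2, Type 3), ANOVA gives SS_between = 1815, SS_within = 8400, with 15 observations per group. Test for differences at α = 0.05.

df_between = 2, df_within = 42. F = MS_between/MS_within = 907.5/200.0 = 4.537. F_crit ≈ 3.22. Reject H₀. At least one mean differs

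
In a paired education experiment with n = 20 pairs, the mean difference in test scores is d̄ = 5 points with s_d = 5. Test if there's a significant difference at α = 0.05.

t = d̄/(s_d/√n) = 5/(5/√20) = 4.472. df = 19, critical t = ±2.093. Reject H₀.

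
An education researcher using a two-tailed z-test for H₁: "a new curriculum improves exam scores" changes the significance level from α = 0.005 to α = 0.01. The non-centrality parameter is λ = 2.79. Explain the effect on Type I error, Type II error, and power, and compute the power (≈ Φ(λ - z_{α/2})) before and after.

Increasing α from 0.005 to 0.01:
• Type I error rate increases (α is the Type I rate by definition).
• Critical value moves from z_{α/2} = 2.807 to 2.576, so power = Φ(λ - z_{α/2}) goes from Φ(2.79 - 2.807) = 0.493 to Φ(2.79 - 2.576) = 0.585.
• Type II error rate β = 1 - power therefore decreases (0.507 → 0.415).
Appropriate when false negatives are costly — here, keeping the old curriculum when the new one would have helped students.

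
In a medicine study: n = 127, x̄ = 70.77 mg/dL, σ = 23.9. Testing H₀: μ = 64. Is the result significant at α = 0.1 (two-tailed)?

z = (70.77 - 64)/(23.9/√127) = 3.192. Since |z| > 1.645, significant at α = 0.1.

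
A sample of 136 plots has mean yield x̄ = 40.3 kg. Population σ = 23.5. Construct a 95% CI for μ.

CI = x̄ ± z*(σ/√n) = 40.3 ± 1.96(23.5/√136) = 40.3 ± 3.95 = (36.35, 44.25)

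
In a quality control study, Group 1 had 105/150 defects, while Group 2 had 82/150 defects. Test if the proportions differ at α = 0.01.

p̂₁ = 0.7, p̂₂ = 0.547, pooled p̂ = 0.623. z = 2.74. Critical: ±2.576. Reject H₀.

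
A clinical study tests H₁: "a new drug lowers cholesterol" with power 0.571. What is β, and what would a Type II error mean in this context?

β = 1 - power = 1 - 0.571 = 0.429. A Type II error is failing to reject H₀ when H₀ is false (false negative) — here, failing to conclude that a new drug lowers cholesterol when in fact it is true. Consequence: shelving an effective drug — patients miss out on a treatment that would have helped.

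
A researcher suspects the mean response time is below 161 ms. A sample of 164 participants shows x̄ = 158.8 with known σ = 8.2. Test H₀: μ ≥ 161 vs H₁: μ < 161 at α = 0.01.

z = -3.436. Critical value: -2.33. Reject H₀.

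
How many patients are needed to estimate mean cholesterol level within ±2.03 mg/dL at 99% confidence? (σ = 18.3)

n = (z*σ/E)² = (2.576×18.3/2.03)² = 539.3 → n = 540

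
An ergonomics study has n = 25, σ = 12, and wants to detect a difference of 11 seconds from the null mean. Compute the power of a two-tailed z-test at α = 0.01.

SE = σ/√n = 12/√25 = 2.4. Non-centrality λ = d/SE = 11/2.4 = 4.583. Power ≈ Φ(λ - z_{α/2}) = Φ(4.583 - 2.576) = Φ(2.007) = 0.978.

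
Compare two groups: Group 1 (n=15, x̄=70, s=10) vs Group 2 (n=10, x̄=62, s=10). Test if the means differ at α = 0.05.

Pooled sp = 10.0. t = 1.96, df = 23. Critical t = ±2.069. Fail to reject H₀.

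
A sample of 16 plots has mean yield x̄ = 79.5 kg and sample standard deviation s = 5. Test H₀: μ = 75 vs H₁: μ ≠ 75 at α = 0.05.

t = (x̄ - μ₀)/(s/√n) = (79.5 - 75)/(5/√16) = 3.6. df = 15, critical t = ±2.131. Reject H₀.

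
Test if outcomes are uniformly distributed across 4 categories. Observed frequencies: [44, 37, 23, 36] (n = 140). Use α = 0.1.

Expected = 35 each. χ² = Σ(O-E)²/E = 6.571. df = 3, critical value = 6.251. Reject H₀.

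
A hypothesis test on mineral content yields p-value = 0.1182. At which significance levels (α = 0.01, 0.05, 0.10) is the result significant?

p = 0.1182. Not significant at any of the given levels.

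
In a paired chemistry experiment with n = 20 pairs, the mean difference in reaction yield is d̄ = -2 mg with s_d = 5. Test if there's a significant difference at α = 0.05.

t = d̄/(s_d/√n) = -2/(5/√20) = -1.789. df = 19, critical t = ±2.093. Fail to reject H₀.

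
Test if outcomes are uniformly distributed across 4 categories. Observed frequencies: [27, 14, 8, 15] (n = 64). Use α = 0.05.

Expected = 16 each. χ² = Σ(O-E)²/E = 11.875. df = 3, critical value = 7.815. Reject H₀.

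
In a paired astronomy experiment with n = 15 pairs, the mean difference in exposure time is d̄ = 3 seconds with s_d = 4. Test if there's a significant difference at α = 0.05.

t = d̄/(s_d/√n) = 3/(4/√15) = 2.905. df = 14, critical t = ±2.145. Reject H₀.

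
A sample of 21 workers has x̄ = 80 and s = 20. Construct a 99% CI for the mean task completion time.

CI = x̄ ± t*(s/√n) = 80 ± 2.845(20/√21) = (67.58, 92.42)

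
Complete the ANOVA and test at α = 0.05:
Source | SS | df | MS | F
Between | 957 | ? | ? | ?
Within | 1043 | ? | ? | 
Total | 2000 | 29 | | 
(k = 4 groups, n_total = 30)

df_between = 3, df_within = 26. MS_between = 319.0, MS_within = 40.12. F = 7.952, F_crit ≈ 2.975. Reject H₀.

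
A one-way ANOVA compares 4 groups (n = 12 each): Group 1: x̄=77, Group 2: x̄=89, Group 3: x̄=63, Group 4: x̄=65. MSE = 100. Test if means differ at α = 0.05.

Grand mean = 73.5. SS_between = 5220.0, MS_between = 1740.0. F = 17.4, F_crit ≈ 2.816. Reject H₀.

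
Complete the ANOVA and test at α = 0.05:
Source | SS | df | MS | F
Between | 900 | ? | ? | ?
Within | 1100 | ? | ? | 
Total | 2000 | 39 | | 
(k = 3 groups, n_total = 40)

df_between = 2, df_within = 37. MS_between = 450.0, MS_within = 29.73. F = 15.136, F_crit ≈ 3.252. Reject H₀.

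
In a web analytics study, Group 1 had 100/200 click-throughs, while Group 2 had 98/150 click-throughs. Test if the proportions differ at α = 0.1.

p̂₁ = 0.5, p̂₂ = 0.653, pooled p̂ = 0.566. z = -2.864. Critical: ±1.645. Reject H₀.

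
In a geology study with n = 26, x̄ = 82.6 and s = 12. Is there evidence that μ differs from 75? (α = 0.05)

t = (x̄ - μ₀)/(s/√n) = (82.6 - 75)/(12/√26) = 3.229. df = 25, critical t = ±2.06. Reject H₀.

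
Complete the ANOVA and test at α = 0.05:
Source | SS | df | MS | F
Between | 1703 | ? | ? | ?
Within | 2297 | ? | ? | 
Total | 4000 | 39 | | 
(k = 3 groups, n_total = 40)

df_between = 2, df_within = 37. MS_between = 851.5, MS_within = 62.08. F = 13.716, F_crit ≈ 3.252. Reject H₀.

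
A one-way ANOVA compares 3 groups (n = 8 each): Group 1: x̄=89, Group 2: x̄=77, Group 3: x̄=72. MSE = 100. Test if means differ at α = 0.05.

Grand mean = 79.33. SS_between = 1221.33, MS_between = 610.67. F = 6.107, F_crit ≈ 3.467. Reject H₀.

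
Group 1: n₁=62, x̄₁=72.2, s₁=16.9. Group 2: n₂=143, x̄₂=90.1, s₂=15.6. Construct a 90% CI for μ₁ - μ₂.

Difference = -17.9. SE = √(16.9²/62 + 15.6²/143) = 2.512. CI = (-22.03, -13.77)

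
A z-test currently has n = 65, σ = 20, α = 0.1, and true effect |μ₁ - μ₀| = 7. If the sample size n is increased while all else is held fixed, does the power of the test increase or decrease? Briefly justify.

Power increases: a larger n shrinks the standard error σ/√n, moving the sampling distribution under H₁ further from the critical value.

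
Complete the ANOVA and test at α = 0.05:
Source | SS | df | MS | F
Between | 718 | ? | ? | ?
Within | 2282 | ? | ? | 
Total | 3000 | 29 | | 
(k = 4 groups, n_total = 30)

df_between = 3, df_within = 26. MS_between = 239.33, MS_within = 87.77. F = 2.727, F_crit ≈ 2.975. Fail to reject H₀.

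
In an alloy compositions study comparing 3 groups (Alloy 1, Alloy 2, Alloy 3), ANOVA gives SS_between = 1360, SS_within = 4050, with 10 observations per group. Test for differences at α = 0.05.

df_between = 2, df_within = 27. F = MS_between/MS_within = 680.0/150.0 = 4.533. F_crit ≈ 3.354. Reject H₀. At least one mean differs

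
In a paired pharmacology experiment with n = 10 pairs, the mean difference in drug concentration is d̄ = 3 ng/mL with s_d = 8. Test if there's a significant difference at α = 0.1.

t = d̄/(s_d/√n) = 3/(8/√10) = 1.186. df = 9, critical t = ±1.833. Fail to reject H₀.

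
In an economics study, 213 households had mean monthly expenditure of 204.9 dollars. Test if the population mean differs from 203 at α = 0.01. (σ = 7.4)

z = (x̄ - μ₀)/(σ/√n) = (204.9 - 203)/(7.4/√213) = 3.747. Critical value: ±2.576. Since |3.747| > 2.576, Reject H₀.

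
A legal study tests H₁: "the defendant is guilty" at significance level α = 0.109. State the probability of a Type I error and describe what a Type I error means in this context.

P(Type I error) = α = 0.109. A Type I error is rejecting H₀ when H₀ is actually true (false positive) — here, concluding that the defendant is guilty when in fact this is not the case. Consequence: convicting an innocent person.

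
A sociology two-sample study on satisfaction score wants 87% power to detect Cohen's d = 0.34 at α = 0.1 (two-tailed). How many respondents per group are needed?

z_{α/2} = 1.645, z_β = Φ⁻¹(0.87) = 1.126. For small effect (d = 0.34): n per group = 2(z_{α/2} + z_β)²/d² = 2(1.645 + 1.126)²/0.34² = 132.8 → 133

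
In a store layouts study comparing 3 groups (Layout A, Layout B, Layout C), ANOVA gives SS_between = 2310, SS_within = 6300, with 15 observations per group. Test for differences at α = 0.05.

df_between = 2, df_within = 42. F = MS_between/MS_within = 1155.0/150.0 = 7.7. F_crit ≈ 3.22. Reject H₀. At least one mean differs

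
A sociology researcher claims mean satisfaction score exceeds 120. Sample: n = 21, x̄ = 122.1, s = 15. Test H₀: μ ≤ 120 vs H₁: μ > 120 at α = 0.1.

t = (122.1 - 120)/(15/√21) = 0.642, df = 20. Critical t = 1.325. Fail to reject H₀.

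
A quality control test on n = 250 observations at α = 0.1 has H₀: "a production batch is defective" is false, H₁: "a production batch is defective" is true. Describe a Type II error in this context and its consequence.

Type II error: failing to reject H₀ when it is false — concluding that a production batch is defective is not supported when in fact it is. Consequence: shipping a defective batch — faulty products reach customers.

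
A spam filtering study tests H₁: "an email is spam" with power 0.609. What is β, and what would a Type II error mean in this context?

β = 1 - power = 1 - 0.609 = 0.391. A Type II error is failing to reject H₀ when H₀ is false (false negative) — here, failing to conclude that an email is spam when in fact it is true. Consequence: a spam email lands in the inbox.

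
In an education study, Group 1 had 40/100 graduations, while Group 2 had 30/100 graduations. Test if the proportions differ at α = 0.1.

p̂₁ = 0.4, p̂₂ = 0.3, pooled p̂ = 0.35. z = 1.482. Critical: ±1.645. Fail to reject H₀.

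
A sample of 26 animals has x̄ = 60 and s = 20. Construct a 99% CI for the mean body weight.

CI = x̄ ± t*(s/√n) = 60 ± 2.787(20/√26) = (49.07, 70.93)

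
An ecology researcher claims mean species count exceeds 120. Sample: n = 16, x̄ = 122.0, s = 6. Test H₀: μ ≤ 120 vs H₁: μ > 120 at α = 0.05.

t = (122.0 - 120)/(6/√16) = 1.333, df = 15. Critical t = 1.753. Fail to reject H₀.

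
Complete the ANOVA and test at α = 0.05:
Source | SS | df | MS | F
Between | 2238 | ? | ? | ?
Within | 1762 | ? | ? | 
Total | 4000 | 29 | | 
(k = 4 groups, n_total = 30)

df_between = 3, df_within = 26. MS_between = 746.0, MS_within = 67.77. F = 11.008, F_crit ≈ 2.975. Reject H₀.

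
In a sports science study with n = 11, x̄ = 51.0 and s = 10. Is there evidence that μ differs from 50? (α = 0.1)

t = (x̄ - μ₀)/(s/√n) = (51.0 - 50)/(10/√11) = 0.332. df = 10, critical t = ±1.812. Fail to reject H₀.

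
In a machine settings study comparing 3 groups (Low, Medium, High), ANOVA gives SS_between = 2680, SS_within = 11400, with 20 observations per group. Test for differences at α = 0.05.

df_between = 2, df_within = 57. F = MS_between/MS_within = 1340.0/200.0 = 6.7. F_crit ≈ 3.159. Reject H₀. At least one mean differs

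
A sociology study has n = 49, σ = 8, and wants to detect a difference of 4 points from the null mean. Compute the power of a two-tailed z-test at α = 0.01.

SE = σ/√n = 8/√49 = 1.143. Non-centrality λ = d/SE = 4/1.143 = 3.5. Power ≈ Φ(λ - z_{α/2}) = Φ(3.5 - 2.576) = Φ(0.924) = 0.822.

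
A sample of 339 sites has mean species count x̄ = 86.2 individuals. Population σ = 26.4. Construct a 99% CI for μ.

CI = x̄ ± z*(σ/√n) = 86.2 ± 2.576(26.4/√339) = 86.2 ± 3.69 = (82.51, 89.89)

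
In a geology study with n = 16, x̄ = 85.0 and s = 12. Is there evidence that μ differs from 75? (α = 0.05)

t = (x̄ - μ₀)/(s/√n) = (85.0 - 75)/(12/√16) = 3.333. df = 15, critical t = ±2.131. Reject H₀.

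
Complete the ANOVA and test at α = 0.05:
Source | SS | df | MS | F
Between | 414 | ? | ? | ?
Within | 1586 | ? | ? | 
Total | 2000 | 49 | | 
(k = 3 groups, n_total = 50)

df_between = 2, df_within = 47. MS_between = 207.0, MS_within = 33.74. F = 6.134, F_crit ≈ 3.195. Reject H₀.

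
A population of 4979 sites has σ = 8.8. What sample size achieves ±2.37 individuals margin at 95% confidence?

Without FPC: n₀ = (1.96×8.8/2.37)² = 52.964. With FPC: n = n₀N/(n₀+N-1) = 52.4 → n = 53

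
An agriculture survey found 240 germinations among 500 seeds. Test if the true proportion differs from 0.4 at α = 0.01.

p̂ = 0.48, p₀ = 0.4. z = (p̂ - p₀)/√(p₀(1-p₀)/n) = 3.651. Critical: ±2.576. Reject H₀.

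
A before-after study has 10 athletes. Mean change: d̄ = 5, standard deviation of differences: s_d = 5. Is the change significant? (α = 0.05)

t = d̄/(s_d/√n) = 5/(5/√10) = 3.162. df = 9, critical t = ±2.262. Reject H₀.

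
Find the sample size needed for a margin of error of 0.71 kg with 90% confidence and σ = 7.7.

n = (z*σ/E)² = (1.645×7.7/0.71)² = 318.3 → n = 319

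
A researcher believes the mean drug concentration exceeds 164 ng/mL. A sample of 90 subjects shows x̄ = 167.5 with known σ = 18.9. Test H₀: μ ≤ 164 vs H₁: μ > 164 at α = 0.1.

z = 1.757. Critical value: 1.28. Reject H₀.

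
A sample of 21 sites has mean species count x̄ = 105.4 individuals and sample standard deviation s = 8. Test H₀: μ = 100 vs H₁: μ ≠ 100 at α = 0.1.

t = (x̄ - μ₀)/(s/√n) = (105.4 - 100)/(8/√21) = 3.093. df = 20, critical t = ±1.725. Reject H₀.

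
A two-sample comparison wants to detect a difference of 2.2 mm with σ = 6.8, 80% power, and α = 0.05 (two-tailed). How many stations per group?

n per group = 2(z_α/2 + z_β)²σ²/d² = 2×(1.96 + 0.84)²×6.8²/2.2² = 149.8 → n = 150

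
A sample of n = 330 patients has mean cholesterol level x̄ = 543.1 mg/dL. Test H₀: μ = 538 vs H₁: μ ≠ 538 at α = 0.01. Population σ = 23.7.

z = (x̄ - μ₀)/(σ/√n) = (543.1 - 538)/(23.7/√330) = 3.909. Critical value: ±2.576. Since |3.909| > 2.576, Reject H₀.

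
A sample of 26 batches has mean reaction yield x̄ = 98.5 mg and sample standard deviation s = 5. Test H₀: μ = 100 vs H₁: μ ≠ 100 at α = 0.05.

t = (x̄ - μ₀)/(s/√n) = (98.5 - 100)/(5/√26) = -1.53. df = 25, critical t = ±2.06. Fail to reject H₀.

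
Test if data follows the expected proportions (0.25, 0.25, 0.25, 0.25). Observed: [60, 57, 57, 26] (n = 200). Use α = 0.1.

Expected: [50.0, 50.0, 50.0, 50.0]. χ² = 15.48. df = 3, critical = 6.251. Reject H₀.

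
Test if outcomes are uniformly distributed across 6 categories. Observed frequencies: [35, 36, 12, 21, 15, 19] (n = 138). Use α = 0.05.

Expected = 23 each. χ² = Σ(O-E)²/E = 22.522. df = 5, critical value = 11.07. Reject H₀.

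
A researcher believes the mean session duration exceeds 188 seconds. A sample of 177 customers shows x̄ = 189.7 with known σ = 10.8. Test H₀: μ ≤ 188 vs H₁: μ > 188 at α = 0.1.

z = 2.094. Critical value: 1.28. Reject H₀.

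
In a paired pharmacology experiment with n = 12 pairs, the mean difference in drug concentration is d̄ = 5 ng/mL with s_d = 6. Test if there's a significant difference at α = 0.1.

t = d̄/(s_d/√n) = 5/(6/√12) = 2.887. df = 11, critical t = ±1.796. Reject H₀.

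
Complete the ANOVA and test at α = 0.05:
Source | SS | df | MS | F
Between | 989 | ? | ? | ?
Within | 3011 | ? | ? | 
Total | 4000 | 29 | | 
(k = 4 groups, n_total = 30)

df_between = 3, df_within = 26. MS_between = 329.67, MS_within = 115.81. F = 2.847, F_crit ≈ 2.975. Fail to reject H₀.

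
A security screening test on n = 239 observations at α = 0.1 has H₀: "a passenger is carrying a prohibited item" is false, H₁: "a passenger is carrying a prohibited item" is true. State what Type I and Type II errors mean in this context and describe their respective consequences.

Type I (false positive): concluding that a passenger is carrying a prohibited item when it is not — detaining an innocent passenger — delay and inconvenience. Type II (false negative): failing to conclude that a passenger is carrying a prohibited item when it is — letting a prohibited item through — security breach. Which is costlier depends on domain priorities and is a judgement call rather than a statistical fact.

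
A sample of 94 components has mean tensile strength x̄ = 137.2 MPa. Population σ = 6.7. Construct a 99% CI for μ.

CI = x̄ ± z*(σ/√n) = 137.2 ± 2.576(6.7/√94) = 137.2 ± 1.78 = (135.42, 138.98)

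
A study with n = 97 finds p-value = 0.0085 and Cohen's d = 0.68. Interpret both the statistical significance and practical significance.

Statistically significant (p = 0.0085 < 0.05). Cohen's d = 0.68 indicates a medium effect size. Both statistical and practical significance should be considered.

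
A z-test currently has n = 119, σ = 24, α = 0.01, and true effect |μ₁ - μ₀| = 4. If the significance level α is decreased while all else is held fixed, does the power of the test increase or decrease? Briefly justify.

Power decreases: a smaller α raises the critical value, so less of the H₁ sampling distribution falls in the rejection region.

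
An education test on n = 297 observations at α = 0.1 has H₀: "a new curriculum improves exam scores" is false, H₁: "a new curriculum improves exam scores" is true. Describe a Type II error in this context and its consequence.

Type II error: failing to reject H₀ when it is false — concluding that a new curriculum improves exam scores is not supported when in fact it is. Consequence: keeping the old curriculum when the new one would have helped students.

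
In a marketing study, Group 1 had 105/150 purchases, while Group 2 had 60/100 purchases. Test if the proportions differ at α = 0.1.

p̂₁ = 0.7, p̂₂ = 0.6, pooled p̂ = 0.66. z = 1.635. Critical: ±1.645. Fail to reject H₀.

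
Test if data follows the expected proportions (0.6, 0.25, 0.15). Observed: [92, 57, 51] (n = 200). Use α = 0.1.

Expected: [120.0, 50.0, 30.0]. χ² = 22.213. df = 2, critical = 4.605. Reject H₀.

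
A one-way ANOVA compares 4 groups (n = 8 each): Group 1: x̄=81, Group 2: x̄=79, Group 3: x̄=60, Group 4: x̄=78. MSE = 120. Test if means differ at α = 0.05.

Grand mean = 74.5. SS_between = 2280.0, MS_between = 760.0. F = 6.333, F_crit ≈ 2.947. Reject H₀.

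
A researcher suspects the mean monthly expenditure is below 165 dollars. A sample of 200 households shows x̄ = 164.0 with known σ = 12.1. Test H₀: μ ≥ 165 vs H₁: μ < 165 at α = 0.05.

z = -1.169. Critical value: -1.645. Fail to reject H₀.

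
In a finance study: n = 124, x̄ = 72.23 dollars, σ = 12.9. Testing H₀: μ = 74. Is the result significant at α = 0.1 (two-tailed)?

z = (72.23 - 74)/(12.9/√124) = -1.528. Since |z| ≤ 1.645, not significant at α = 0.1.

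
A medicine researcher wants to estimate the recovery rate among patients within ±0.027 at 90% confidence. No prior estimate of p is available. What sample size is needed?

Conservative approach: use p = 0.5 (maximizes p(1-p) = 0.25). n = z²(0.25)/E² = 1.645²×0.25/0.027² = 928.0 → n = 928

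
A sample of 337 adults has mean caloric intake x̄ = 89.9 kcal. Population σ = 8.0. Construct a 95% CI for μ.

CI = x̄ ± z*(σ/√n) = 89.9 ± 1.96(8.0/√337) = 89.9 ± 0.85 = (89.05, 90.75)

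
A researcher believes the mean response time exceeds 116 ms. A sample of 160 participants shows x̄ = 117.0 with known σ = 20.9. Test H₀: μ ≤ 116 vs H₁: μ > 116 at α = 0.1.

z = 0.605. Critical value: 1.28. Fail to reject H₀.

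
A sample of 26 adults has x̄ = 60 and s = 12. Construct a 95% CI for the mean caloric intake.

CI = x̄ ± t*(s/√n) = 60 ± 2.06(12/√26) = (55.15, 64.85)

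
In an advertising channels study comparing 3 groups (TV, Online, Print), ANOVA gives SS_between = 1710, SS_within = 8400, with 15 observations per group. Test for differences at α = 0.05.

df_between = 2, df_within = 42. F = MS_between/MS_within = 855.0/200.0 = 4.275. F_crit ≈ 3.22. Reject H₀. At least one mean differs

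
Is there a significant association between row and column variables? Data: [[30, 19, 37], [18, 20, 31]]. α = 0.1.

χ² = 1.711. df = 2, critical = 4.605. Fail to reject H₀. No evidence of dependence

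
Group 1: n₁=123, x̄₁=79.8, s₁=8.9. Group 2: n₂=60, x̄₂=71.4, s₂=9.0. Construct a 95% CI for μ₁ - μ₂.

Difference = 8.4. SE = √(8.9²/123 + 9.0²/60) = 1.412. CI = (5.63, 11.17)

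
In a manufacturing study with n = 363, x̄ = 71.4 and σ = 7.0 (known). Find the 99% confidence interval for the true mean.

CI = x̄ ± z*(σ/√n) = 71.4 ± 2.576(7.0/√363) = 71.4 ± 0.95 = (70.45, 72.35)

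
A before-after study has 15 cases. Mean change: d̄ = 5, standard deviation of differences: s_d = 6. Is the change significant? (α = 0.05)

t = d̄/(s_d/√n) = 5/(6/√15) = 3.227. df = 14, critical t = ±2.145. Reject H₀.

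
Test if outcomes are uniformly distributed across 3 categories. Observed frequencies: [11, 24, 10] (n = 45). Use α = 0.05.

Expected = 15 each. χ² = Σ(O-E)²/E = 8.133. df = 2, critical value = 5.991. Reject H₀.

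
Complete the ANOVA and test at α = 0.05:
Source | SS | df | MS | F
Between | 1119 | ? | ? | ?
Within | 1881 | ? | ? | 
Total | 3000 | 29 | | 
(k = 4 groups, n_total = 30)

df_between = 3, df_within = 26. MS_between = 373.0, MS_within = 72.35. F = 5.156, F_crit ≈ 2.975. Reject H₀.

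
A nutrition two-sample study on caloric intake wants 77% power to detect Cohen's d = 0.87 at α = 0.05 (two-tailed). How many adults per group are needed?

z_{α/2} = 1.96, z_β = Φ⁻¹(0.77) = 0.739. For large effect (d = 0.87): n per group = 2(z_{α/2} + z_β)²/d² = 2(1.96 + 0.739)²/0.87² = 19.2 → 20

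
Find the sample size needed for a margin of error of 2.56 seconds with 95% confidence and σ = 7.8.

n = (z*σ/E)² = (1.96×7.8/2.56)² = 35.7 → n = 36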